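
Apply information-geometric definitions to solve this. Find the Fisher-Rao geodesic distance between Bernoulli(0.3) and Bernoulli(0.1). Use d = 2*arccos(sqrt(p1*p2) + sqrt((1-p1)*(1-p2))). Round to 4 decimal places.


Geodesic distance on Bernoulli manifold:
d(p1,p2) = 2*arccos(sqrt(p1*p2) + sqrt((1-p1)*(1-p2))).
sqrt(p1*p2) = sqrt(0.3*0.1) = 0.173205.
sqrt((1-p1)*(1-p2)) = sqrt(0.7*0.9) = 0.793725.
arg = 0.173205 + 0.793725 = 0.96693.
d = 2*arccos(0.96693) = 0.5158

0.5158


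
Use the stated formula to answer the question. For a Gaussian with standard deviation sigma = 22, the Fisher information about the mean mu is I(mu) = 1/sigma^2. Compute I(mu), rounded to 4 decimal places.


The Fisher information for the mean of a normal distribution is I(mu) = 1/sigma^2.
sigma = 22, so sigma^2 = 484.
I(mu) = 1/484 = 0.0021

0.0021


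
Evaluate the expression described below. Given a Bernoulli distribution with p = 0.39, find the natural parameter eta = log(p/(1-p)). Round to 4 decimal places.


Natural parameter for Bernoulli: eta = log(p/(1-p)).
p = 0.39, 1-p = 0.61.
p/(1-p) = 0.639344.
eta = log(0.639344) = -0.4473

-0.4473


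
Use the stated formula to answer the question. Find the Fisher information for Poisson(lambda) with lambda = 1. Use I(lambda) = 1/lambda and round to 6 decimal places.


Fisher information for Poisson: I(lambda) = 1/lambda.
lambda = 1.
I(lambda) = 1/1 = 1.000000

1.000000


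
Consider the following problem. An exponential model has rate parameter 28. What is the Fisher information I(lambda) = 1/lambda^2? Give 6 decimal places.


Fisher information for exponential: I(lambda) = 1/lambda^2.
lambda = 28, lambda^2 = 784.
I = 1/784 = 0.001276

0.001276


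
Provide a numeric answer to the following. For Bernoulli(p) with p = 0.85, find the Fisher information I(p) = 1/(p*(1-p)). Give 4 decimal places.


For Bernoulli(p), Fisher information is I(p) = 1/(p*(1-p)).
p = 0.85, 1-p = 0.15.
p*(1-p) = 0.1275.
I(p) = 1/0.1275 = 7.8431

7.8431


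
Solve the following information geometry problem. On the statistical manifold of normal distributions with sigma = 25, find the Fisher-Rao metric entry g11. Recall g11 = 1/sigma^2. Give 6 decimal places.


For the 2-parameter normal family, the Fisher metric has:
  g11 = 1/sigma^2, g22 = 2/sigma^2.
sigma = 25, sigma^2 = 625.
g11 = 0.001600

0.001600


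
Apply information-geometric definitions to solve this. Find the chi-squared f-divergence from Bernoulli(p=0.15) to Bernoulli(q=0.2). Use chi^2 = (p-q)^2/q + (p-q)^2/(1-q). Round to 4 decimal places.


Chi-squared divergence between Bernoulli distributions:
chi^2 = (p-q)^2/q + (p-q)^2/(1-q).
p = 0.15, q = 0.2, p-q = -0.05.
(p-q)^2 = 0.0025.
term1 = 0.0025/0.2 = 0.0125.
term2 = 0.0025/0.8 = 0.003125.
chi^2 = 0.0125 + 0.003125 = 0.0156

0.0156


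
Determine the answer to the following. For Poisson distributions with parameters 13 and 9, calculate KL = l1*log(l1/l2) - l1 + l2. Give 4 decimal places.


KL divergence for Poisson:
KL = l1*log(l1/l2) - l1 + l2.
l1 = 13, l2 = 9.
log(13/9) = 0.367725.
l1*log(l1/l2) = 13 * 0.367725 = 4.780422.
KL = 4.780422 - 13 + 9 = 0.7804

0.7804


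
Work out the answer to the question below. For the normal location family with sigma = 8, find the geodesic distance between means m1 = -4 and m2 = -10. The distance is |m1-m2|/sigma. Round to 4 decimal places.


On the fixed-variance normal subfamily, geodesic distance = |m1-m2|/sigma.
|-4 - -10| = 6.
sigma = 8.
d = 6/8 = 0.7500

0.7500


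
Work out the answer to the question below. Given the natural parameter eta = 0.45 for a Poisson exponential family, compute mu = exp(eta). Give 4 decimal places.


Expectation parameter for Poisson exponential family:
mu = exp(eta).
eta = 0.45.
mu = exp(0.45) = 1.5683

1.5683


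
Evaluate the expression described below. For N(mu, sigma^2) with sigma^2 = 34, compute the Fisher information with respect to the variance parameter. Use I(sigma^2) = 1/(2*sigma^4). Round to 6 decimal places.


Fisher information for variance: I(sigma^2) = 1/(2*sigma^4).
sigma^2 = 34, so sigma^4 = 1156.
I = 1/(2*1156) = 1/2312 = 0.000433

0.000433


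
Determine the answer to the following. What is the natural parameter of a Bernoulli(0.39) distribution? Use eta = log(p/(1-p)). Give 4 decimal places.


Natural parameter for Bernoulli: eta = log(p/(1-p)).
p = 0.39, 1-p = 0.61.
p/(1-p) = 0.639344.
eta = log(0.639344) = -0.4473

-0.4473


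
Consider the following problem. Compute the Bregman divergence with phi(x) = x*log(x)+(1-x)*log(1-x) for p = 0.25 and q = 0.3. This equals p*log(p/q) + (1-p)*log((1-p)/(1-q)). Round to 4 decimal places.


Bregman divergence with negative entropy generator:
D = p*log(p/q) + (1-p)*log((1-p)/(1-q)).
p = 0.25, q = 0.3.
p*log(p/q) = 0.25*log(0.25/0.3) = -0.04558.
(1-p)*log((1-p)/(1-q)) = 0.75*log(0.75/0.7) = 0.051745.
D = -0.04558 + 0.051745 = 0.0062

0.0062


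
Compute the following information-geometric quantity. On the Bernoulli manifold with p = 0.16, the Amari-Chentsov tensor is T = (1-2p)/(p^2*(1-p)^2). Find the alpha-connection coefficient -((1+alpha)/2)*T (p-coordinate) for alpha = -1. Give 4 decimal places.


Skewness (Amari-Chentsov) tensor: T = (1-2p)/(p^2*(1-p)^2).
p = 0.16, 1-2p = 0.68, p^2 = 0.0256, (1-p)^2 = 0.7056.
T = 0.68/(0.0256 * 0.7056) = 37.645266.
In the p-coordinate, Gamma^(alpha) = Gamma^(0) - (alpha/2)*T with Gamma^(0) = (1/2)*g'(p) = -T/2,
so Gamma^(alpha) = -((1+alpha)/2)*T.
alpha = -1, -(1+alpha)/2 = 0.0.
Gamma = 0.0 * 37.645266 = 0.0000

0.0000


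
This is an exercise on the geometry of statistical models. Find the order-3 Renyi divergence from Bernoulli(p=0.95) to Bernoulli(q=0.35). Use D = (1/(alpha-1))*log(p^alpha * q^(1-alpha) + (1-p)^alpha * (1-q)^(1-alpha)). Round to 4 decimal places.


Renyi divergence of order alpha between Bernoulli distributions:
D = (1/(alpha-1))*log(p^alpha * q^(1-alpha) + (1-p)^alpha * (1-q)^(1-alpha)).
alpha = 3, p = 0.95, q = 0.35.
p^alpha * q^(1-alpha) = 0.95^3 * 0.35^-2 = 6.99898.
(1-p)^alpha * (1-q)^(1-alpha) = 0.05^3 * 0.65^-2 = 0.000296.
sum = 6.99898 + 0.000296 = 6.999275.
D = (1/2)*log(6.999275) = 0.9729

0.9729


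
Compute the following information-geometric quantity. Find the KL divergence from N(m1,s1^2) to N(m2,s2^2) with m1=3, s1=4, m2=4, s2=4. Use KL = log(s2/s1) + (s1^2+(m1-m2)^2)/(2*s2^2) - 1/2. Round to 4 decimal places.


KL divergence between normal distributions:
KL = log(s2/s1) + (s1^2 + (m1-m2)^2)/(2*s2^2) - 1/2.
log(4/4) = 0.0.
(4^2 + (3-4)^2)/(2*4^2) = (16 + 1)/32 = 0.53125.
KL = 0.0 + 0.53125 - 0.5 = 0.0313

0.0313


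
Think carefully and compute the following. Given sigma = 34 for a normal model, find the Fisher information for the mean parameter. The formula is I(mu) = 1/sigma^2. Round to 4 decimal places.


The Fisher information for the mean of a normal distribution is I(mu) = 1/sigma^2.
sigma = 34, so sigma^2 = 1156.
I(mu) = 1/1156 = 0.0009

0.0009


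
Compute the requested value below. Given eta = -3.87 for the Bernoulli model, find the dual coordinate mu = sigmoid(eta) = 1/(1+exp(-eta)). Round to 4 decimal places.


Dual coordinate (expectation parameter) for Bernoulli:
mu = 1/(1+exp(-eta)).
eta = -3.87.
exp(-eta) = exp(3.87) = 47.942386.
mu = 1/(1+47.942386) = 0.0204

0.0204


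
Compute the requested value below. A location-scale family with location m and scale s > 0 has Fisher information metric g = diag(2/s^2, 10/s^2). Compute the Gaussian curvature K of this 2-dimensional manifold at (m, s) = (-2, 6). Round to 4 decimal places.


The metric has the form g = (A dm^2 + B ds^2)/s^2 with A = 2, B = 10.
Substitute u = sqrt(A/B)*m: g = B*(du^2 + ds^2)/s^2, i.e. B times the
Poincare upper half-plane metric, which has constant Gaussian curvature -1.
Scaling a 2D metric by a constant c divides the Gaussian curvature by c,
so K = -1/B = -1/(10) = -0.1000 everywhere (the point (m, s) = (-2, 6) is irrelevant:
the curvature is constant).
The requested Gaussian curvature is K = -0.1000.

-0.1000


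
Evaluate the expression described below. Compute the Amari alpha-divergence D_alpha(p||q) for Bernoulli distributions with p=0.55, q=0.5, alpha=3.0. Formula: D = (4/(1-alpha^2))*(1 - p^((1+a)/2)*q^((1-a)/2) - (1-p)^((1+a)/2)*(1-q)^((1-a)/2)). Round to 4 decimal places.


Amari alpha-divergence:
D = (4/(1-alpha^2))*(1 - p^((1+a)/2)*q^((1-a)/2) - (1-p)^((1+a)/2)*(1-q)^((1-a)/2)).
alpha = 3.0, p = 0.55, q = 0.5.
e1 = (1+alpha)/2 = 2.0, e2 = (1-alpha)/2 = -1.0.
t1 = p^e1 * q^e2 = 0.55^2.0 * 0.5^-1.0 = 0.605.
t2 = (1-p)^e1 * (1-q)^e2 = 0.45^2.0 * 0.5^-1.0 = 0.405.
4/(1-alpha^2) = -0.5.
D = -0.5*(1 - 0.605 - 0.405) = 0.0050

0.0050


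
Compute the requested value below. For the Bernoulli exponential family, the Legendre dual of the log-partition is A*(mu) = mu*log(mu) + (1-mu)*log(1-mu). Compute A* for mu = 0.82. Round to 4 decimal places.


Legendre transform for Bernoulli:
A*(mu) = mu*log(mu) + (1-mu)*log(1-mu).
mu = 0.82, 1-mu = 0.18.
mu*log(mu) = 0.82*log(0.82) = -0.16273.
(1-mu)*log(1-mu) = 0.18*log(0.18) = -0.308664.
A* = -0.16273 + -0.308664 = -0.4714

-0.4714


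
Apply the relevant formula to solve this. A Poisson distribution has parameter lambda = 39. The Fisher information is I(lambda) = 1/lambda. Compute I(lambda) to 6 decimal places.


Fisher information for Poisson: I(lambda) = 1/lambda.
lambda = 39.
I(lambda) = 1/39 = 0.025641

0.025641


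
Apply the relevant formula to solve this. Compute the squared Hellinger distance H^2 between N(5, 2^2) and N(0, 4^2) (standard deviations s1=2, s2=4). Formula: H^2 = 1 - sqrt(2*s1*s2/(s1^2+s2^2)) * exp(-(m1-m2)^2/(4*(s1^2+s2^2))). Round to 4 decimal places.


Squared Hellinger distance for Gaussians:
H^2 = 1 - sqrt(2*s1*s2/(s1^2+s2^2)) * exp(-(m1-m2)^2/(4*(s1^2+s2^2))).
s1^2 = 4, s2^2 = 16, s1^2+s2^2 = 20.
sqrt(2*2*4/(20)) = 0.894427.
(m1-m2)^2 = (5)^2 = 25.
exp(-25/(4*20)) = exp(-0.3125) = 0.731616.
H^2 = 1 - 0.894427*0.731616 = 0.3456

0.3456


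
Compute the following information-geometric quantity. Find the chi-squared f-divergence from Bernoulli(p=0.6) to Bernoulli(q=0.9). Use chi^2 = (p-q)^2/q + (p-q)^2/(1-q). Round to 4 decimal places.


Chi-squared divergence between Bernoulli distributions:
chi^2 = (p-q)^2/q + (p-q)^2/(1-q).
p = 0.6, q = 0.9, p-q = -0.3.
(p-q)^2 = 0.09.
term1 = 0.09/0.9 = 0.1.
term2 = 0.09/0.1 = 0.9.
chi^2 = 0.1 + 0.9 = 1.0000

1.0000


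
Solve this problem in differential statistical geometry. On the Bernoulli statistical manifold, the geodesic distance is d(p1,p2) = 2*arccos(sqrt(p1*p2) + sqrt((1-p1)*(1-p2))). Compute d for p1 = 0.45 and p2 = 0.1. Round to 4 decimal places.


Geodesic distance on Bernoulli manifold:
d(p1,p2) = 2*arccos(sqrt(p1*p2) + sqrt((1-p1)*(1-p2))).
sqrt(p1*p2) = sqrt(0.45*0.1) = 0.212132.
sqrt((1-p1)*(1-p2)) = sqrt(0.55*0.9) = 0.703562.
arg = 0.212132 + 0.703562 = 0.915694.
d = 2*arccos(0.915694) = 0.8271

0.8271


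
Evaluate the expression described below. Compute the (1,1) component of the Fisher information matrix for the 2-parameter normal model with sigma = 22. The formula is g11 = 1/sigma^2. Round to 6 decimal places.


For the 2-parameter normal family, the Fisher metric has:
  g11 = 1/sigma^2, g22 = 2/sigma^2.
sigma = 22, sigma^2 = 484.
g11 = 0.002066

0.002066


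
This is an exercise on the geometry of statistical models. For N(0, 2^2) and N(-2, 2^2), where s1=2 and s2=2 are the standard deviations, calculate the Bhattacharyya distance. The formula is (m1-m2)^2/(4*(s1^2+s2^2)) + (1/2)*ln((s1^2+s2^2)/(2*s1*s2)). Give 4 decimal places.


Bhattacharyya distance between two Gaussians:
DB = (m1-m2)^2/(4*(s1^2+s2^2)) + (1/2)*ln((s1^2+s2^2)/(2*s1*s2)).
(m1-m2)^2 = (2)^2 = 4.
s1^2+s2^2 = 4 + 4 = 8.
term1 = 4/32 = 0.125.
term2 = 0.5*ln(8/8.0) = 0.0.
DB = 0.125 + 0.0 = 0.1250

0.1250


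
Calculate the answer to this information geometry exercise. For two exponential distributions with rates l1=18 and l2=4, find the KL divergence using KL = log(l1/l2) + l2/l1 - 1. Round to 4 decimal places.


KL divergence for exponential family:
KL = log(l1/l2) + l2/l1 - 1.
log(18/4) = 1.504077.
4/18 = 0.222222.
KL = 1.504077 + 0.222222 - 1 = 0.7263

0.7263


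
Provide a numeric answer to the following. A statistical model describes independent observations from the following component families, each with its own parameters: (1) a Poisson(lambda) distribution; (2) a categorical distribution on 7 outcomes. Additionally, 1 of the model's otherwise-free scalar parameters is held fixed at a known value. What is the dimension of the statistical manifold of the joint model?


The dimension of a statistical manifold equals the number of free
(independent) real parameters of the model. For a product of independent
blocks the parameter counts add.
- Poisson (lambda): 1.
- categorical on 7 outcomes (probabilities sum to 1): 7-1 = 6.
Total = 1 + 6 = 7.
1 parameter(s) fixed at known values: 7 - 1 = 6.
Dimension = 6

6


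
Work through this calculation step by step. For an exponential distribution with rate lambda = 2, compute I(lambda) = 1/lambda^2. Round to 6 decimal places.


Fisher information for exponential: I(lambda) = 1/lambda^2.
lambda = 2, lambda^2 = 4.
I = 1/4 = 0.250000

0.250000


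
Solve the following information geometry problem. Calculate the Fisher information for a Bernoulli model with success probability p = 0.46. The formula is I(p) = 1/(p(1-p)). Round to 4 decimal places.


For Bernoulli(p), Fisher information is I(p) = 1/(p*(1-p)).
p = 0.46, 1-p = 0.54.
p*(1-p) = 0.2484.
I(p) = 1/0.2484 = 4.0258

4.0258


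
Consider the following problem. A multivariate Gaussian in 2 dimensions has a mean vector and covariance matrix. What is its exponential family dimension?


Exponential family dimension calculation:
For 2-dim MVN: mean has 2 params, covariance has 2*3/2 = 3 unique entries.
Total dim = 2 + 3 = 5.

5


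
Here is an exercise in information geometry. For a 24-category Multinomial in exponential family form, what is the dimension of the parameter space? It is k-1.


Exponential family dimension calculation:
For Multinomial with k=24 categories, dim = k-1 = 23.

23


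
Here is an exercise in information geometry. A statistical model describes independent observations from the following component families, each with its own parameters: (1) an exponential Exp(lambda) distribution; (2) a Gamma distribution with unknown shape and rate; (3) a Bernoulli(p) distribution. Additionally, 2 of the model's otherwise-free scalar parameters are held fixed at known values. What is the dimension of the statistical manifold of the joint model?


The dimension of a statistical manifold equals the number of free
(independent) real parameters of the model. For a product of independent
blocks the parameter counts add.
- exponential (lambda): 1.
- Gamma (shape, rate): 2.
- Bernoulli (p): 1.
Total = 1 + 2 + 1 = 4.
2 parameter(s) fixed at known values: 4 - 2 = 2.
Dimension = 2

2


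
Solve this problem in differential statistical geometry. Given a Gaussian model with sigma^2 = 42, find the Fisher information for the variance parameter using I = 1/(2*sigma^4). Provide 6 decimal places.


Fisher information for variance: I(sigma^2) = 1/(2*sigma^4).
sigma^2 = 42, so sigma^4 = 1764.
I = 1/(2*1764) = 1/3528 = 0.000283

0.000283


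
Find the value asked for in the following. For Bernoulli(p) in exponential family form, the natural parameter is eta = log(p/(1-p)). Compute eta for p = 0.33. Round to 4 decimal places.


Natural parameter for Bernoulli: eta = log(p/(1-p)).
p = 0.33, 1-p = 0.67.
p/(1-p) = 0.492537.
eta = log(0.492537) = -0.7082

-0.7082


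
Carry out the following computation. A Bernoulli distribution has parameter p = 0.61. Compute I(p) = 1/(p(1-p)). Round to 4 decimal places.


For Bernoulli(p), Fisher information is I(p) = 1/(p*(1-p)).
p = 0.61, 1-p = 0.39.
p*(1-p) = 0.2379.
I(p) = 1/0.2379 = 4.2034

4.2034


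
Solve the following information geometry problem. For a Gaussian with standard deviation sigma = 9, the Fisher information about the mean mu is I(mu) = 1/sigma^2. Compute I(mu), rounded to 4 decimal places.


The Fisher information for the mean of a normal distribution is I(mu) = 1/sigma^2.
sigma = 9, so sigma^2 = 81.
I(mu) = 1/81 = 0.0123

0.0123


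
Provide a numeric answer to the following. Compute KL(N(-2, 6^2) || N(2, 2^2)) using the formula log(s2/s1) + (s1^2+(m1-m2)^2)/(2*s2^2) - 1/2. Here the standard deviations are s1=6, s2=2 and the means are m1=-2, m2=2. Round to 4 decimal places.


KL divergence between normal distributions:
KL = log(s2/s1) + (s1^2 + (m1-m2)^2)/(2*s2^2) - 1/2.
log(2/6) = -1.098612.
(6^2 + (-2-2)^2)/(2*2^2) = (36 + 16)/8 = 6.5.
KL = -1.098612 + 6.5 - 0.5 = 4.9014

4.9014


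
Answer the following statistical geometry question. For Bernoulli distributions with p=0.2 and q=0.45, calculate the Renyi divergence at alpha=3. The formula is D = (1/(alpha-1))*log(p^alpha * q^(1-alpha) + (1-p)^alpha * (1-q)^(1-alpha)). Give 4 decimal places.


Renyi divergence of order alpha between Bernoulli distributions:
D = (1/(alpha-1))*log(p^alpha * q^(1-alpha) + (1-p)^alpha * (1-q)^(1-alpha)).
alpha = 3, p = 0.2, q = 0.45.
p^alpha * q^(1-alpha) = 0.2^3 * 0.45^-2 = 0.039506.
(1-p)^alpha * (1-q)^(1-alpha) = 0.8^3 * 0.55^-2 = 1.692562.
sum = 0.039506 + 1.692562 = 1.732068.
D = (1/2)*log(1.732068) = 0.2747

0.2747


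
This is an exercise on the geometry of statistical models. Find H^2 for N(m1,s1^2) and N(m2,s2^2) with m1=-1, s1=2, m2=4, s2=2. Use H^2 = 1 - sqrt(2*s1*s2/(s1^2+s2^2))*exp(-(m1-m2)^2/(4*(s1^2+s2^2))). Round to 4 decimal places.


Squared Hellinger distance for Gaussians:
H^2 = 1 - sqrt(2*s1*s2/(s1^2+s2^2)) * exp(-(m1-m2)^2/(4*(s1^2+s2^2))).
s1^2 = 4, s2^2 = 4, s1^2+s2^2 = 8.
sqrt(2*2*2/(8)) = 1.0.
(m1-m2)^2 = (-5)^2 = 25.
exp(-25/(4*8)) = exp(-0.78125) = 0.457833.
H^2 = 1 - 1.0*0.457833 = 0.5422

0.5422


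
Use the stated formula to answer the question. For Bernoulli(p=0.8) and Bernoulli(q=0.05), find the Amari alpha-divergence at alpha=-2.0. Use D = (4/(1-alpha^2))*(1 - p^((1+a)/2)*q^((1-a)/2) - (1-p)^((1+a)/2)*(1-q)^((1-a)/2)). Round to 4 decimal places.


Amari alpha-divergence:
D = (4/(1-alpha^2))*(1 - p^((1+a)/2)*q^((1-a)/2) - (1-p)^((1+a)/2)*(1-q)^((1-a)/2)).
alpha = -2.0, p = 0.8, q = 0.05.
e1 = (1+alpha)/2 = -0.5, e2 = (1-alpha)/2 = 1.5.
t1 = p^e1 * q^e2 = 0.8^-0.5 * 0.05^1.5 = 0.0125.
t2 = (1-p)^e1 * (1-q)^e2 = 0.2^-0.5 * 0.95^1.5 = 2.070477.
4/(1-alpha^2) = -1.333333.
D = -1.333333*(1 - 0.0125 - 2.070477) = 1.4440

1.4440


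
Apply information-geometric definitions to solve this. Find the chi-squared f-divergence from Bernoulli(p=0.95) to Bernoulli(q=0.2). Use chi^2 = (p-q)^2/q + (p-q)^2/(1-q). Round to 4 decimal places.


Chi-squared divergence between Bernoulli distributions:
chi^2 = (p-q)^2/q + (p-q)^2/(1-q).
p = 0.95, q = 0.2, p-q = 0.75.
(p-q)^2 = 0.5625.
term1 = 0.5625/0.2 = 2.8125.
term2 = 0.5625/0.8 = 0.703125.
chi^2 = 2.8125 + 0.703125 = 3.5156

3.5156


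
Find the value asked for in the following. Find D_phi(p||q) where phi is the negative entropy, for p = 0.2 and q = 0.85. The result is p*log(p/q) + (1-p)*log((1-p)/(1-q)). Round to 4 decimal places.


Bregman divergence with negative entropy generator:
D = p*log(p/q) + (1-p)*log((1-p)/(1-q)).
p = 0.2, q = 0.85.
p*log(p/q) = 0.2*log(0.2/0.85) = -0.289384.
(1-p)*log((1-p)/(1-q)) = 0.8*log(0.8/0.15) = 1.339181.
D = -0.289384 + 1.339181 = 1.0498

1.0498


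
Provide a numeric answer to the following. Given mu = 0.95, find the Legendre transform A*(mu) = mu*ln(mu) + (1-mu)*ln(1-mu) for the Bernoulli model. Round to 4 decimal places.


Legendre transform for Bernoulli:
A*(mu) = mu*log(mu) + (1-mu)*log(1-mu).
mu = 0.95, 1-mu = 0.05.
mu*log(mu) = 0.95*log(0.95) = -0.048729.
(1-mu)*log(1-mu) = 0.05*log(0.05) = -0.149787.
A* = -0.048729 + -0.149787 = -0.1985

-0.1985


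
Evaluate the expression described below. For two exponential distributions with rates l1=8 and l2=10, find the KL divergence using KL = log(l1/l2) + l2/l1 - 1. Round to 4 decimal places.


KL divergence for exponential family:
KL = log(l1/l2) + l2/l1 - 1.
log(8/10) = -0.223144.
10/8 = 1.25.
KL = -0.223144 + 1.25 - 1 = 0.0269

0.0269


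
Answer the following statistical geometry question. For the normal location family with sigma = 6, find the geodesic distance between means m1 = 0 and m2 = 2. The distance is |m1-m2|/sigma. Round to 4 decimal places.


On the fixed-variance normal subfamily, geodesic distance = |m1-m2|/sigma.
|0 - 2| = 2.
sigma = 6.
d = 2/6 = 0.3333

0.3333


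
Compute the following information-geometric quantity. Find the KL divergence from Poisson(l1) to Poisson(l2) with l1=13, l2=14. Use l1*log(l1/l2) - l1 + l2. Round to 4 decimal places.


KL divergence for Poisson:
KL = l1*log(l1/l2) - l1 + l2.
l1 = 13, l2 = 14.
log(13/14) = -0.074108.
l1*log(l1/l2) = 13 * -0.074108 = -0.963404.
KL = -0.963404 - 13 + 14 = 0.0366

0.0366


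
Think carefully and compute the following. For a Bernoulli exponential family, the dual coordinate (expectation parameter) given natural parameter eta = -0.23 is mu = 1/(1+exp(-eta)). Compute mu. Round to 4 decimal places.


Dual coordinate (expectation parameter) for Bernoulli:
mu = 1/(1+exp(-eta)).
eta = -0.23.
exp(-eta) = exp(0.23) = 1.2586.
mu = 1/(1+1.2586) = 0.4428

0.4428


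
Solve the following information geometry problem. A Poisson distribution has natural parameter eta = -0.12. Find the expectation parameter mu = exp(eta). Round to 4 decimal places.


Expectation parameter for Poisson exponential family:
mu = exp(eta).
eta = -0.12.
mu = exp(-0.12) = 0.8869

0.8869


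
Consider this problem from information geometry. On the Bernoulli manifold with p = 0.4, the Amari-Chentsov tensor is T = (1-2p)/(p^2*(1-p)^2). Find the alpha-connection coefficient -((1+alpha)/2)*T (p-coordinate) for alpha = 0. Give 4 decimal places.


Skewness (Amari-Chentsov) tensor: T = (1-2p)/(p^2*(1-p)^2).
p = 0.4, 1-2p = 0.2, p^2 = 0.16, (1-p)^2 = 0.36.
T = 0.2/(0.16 * 0.36) = 3.472222.
In the p-coordinate, Gamma^(alpha) = Gamma^(0) - (alpha/2)*T with Gamma^(0) = (1/2)*g'(p) = -T/2,
so Gamma^(alpha) = -((1+alpha)/2)*T.
alpha = 0, -(1+alpha)/2 = -0.5.
Gamma = -0.5 * 3.472222 = -1.7361

-1.7361


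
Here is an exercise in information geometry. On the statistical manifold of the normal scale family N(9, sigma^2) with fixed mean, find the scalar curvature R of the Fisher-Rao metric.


This family has a single free parameter, so its statistical manifold
is 1-dimensional. The Riemann curvature tensor of any 1-dimensional
Riemannian manifold vanishes identically, so R = 0.

0


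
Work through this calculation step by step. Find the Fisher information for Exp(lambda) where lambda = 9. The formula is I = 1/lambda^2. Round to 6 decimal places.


Fisher information for exponential: I(lambda) = 1/lambda^2.
lambda = 9, lambda^2 = 81.
I = 1/81 = 0.012346

0.012346


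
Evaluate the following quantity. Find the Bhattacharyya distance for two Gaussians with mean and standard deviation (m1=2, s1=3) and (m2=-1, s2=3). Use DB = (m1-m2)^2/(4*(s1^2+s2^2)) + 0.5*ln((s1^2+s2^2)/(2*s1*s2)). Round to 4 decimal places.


Bhattacharyya distance between two Gaussians:
DB = (m1-m2)^2/(4*(s1^2+s2^2)) + (1/2)*ln((s1^2+s2^2)/(2*s1*s2)).
(m1-m2)^2 = (3)^2 = 9.
s1^2+s2^2 = 9 + 9 = 18.
term1 = 9/72 = 0.125.
term2 = 0.5*ln(18/18.0) = 0.0.
DB = 0.125 + 0.0 = 0.1250

0.1250


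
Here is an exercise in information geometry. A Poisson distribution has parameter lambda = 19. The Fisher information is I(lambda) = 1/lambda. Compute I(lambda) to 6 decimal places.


Fisher information for Poisson: I(lambda) = 1/lambda.
lambda = 19.
I(lambda) = 1/19 = 0.052632

0.052632


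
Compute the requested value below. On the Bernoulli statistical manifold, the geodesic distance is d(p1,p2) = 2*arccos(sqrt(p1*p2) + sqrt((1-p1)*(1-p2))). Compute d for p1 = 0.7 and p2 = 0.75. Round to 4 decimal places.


Geodesic distance on Bernoulli manifold:
d(p1,p2) = 2*arccos(sqrt(p1*p2) + sqrt((1-p1)*(1-p2))).
sqrt(p1*p2) = sqrt(0.7*0.75) = 0.724569.
sqrt((1-p1)*(1-p2)) = sqrt(0.3*0.25) = 0.273861.
arg = 0.724569 + 0.273861 = 0.99843.
d = 2*arccos(0.99843) = 0.1121

0.1121


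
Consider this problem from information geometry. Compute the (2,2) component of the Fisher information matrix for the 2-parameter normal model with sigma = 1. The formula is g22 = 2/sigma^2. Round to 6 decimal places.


For the 2-parameter normal family, the Fisher metric has:
  g11 = 1/sigma^2, g22 = 2/sigma^2.
sigma = 1, sigma^2 = 1.
g22 = 2.000000

2.000000


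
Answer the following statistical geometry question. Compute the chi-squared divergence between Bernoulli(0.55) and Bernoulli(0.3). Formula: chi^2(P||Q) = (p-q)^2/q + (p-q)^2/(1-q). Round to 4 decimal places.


Chi-squared divergence between Bernoulli distributions:
chi^2 = (p-q)^2/q + (p-q)^2/(1-q).
p = 0.55, q = 0.3, p-q = 0.25.
(p-q)^2 = 0.0625.
term1 = 0.0625/0.3 = 0.208333.
term2 = 0.0625/0.7 = 0.089286.
chi^2 = 0.208333 + 0.089286 = 0.2976

0.2976


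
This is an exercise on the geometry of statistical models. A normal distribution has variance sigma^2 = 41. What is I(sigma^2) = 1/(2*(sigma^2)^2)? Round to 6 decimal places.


Fisher information for variance: I(sigma^2) = 1/(2*sigma^4).
sigma^2 = 41, so sigma^4 = 1681.
I = 1/(2*1681) = 1/3362 = 0.000297

0.000297


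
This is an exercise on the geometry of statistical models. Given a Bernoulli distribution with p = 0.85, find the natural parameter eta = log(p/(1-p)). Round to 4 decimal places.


Natural parameter for Bernoulli: eta = log(p/(1-p)).
p = 0.85, 1-p = 0.15.
p/(1-p) = 5.666667.
eta = log(5.666667) = 1.7346

1.7346


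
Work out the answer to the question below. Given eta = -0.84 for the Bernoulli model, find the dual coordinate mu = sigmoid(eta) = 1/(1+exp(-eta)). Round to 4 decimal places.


Dual coordinate (expectation parameter) for Bernoulli:
mu = 1/(1+exp(-eta)).
eta = -0.84.
exp(-eta) = exp(0.84) = 2.316367.
mu = 1/(1+2.316367) = 0.3015

0.3015


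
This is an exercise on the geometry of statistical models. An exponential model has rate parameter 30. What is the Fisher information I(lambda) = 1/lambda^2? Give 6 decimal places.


Fisher information for exponential: I(lambda) = 1/lambda^2.
lambda = 30, lambda^2 = 900.
I = 1/900 = 0.001111

0.001111


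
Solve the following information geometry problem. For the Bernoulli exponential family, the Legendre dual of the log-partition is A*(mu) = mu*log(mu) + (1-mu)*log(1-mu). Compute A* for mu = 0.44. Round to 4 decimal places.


Legendre transform for Bernoulli:
A*(mu) = mu*log(mu) + (1-mu)*log(1-mu).
mu = 0.44, 1-mu = 0.56.
mu*log(mu) = 0.44*log(0.44) = -0.361231.
(1-mu)*log(1-mu) = 0.56*log(0.56) = -0.324698.
A* = -0.361231 + -0.324698 = -0.6859

-0.6859


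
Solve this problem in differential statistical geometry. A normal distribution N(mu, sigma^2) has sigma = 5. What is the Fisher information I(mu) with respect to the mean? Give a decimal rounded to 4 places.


The Fisher information for the mean of a normal distribution is I(mu) = 1/sigma^2.
sigma = 5, so sigma^2 = 25.
I(mu) = 1/25 = 0.0400

0.0400


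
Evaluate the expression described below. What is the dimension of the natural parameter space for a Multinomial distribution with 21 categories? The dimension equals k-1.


Exponential family dimension calculation:
For Multinomial with k=21 categories, dim = k-1 = 20.

20


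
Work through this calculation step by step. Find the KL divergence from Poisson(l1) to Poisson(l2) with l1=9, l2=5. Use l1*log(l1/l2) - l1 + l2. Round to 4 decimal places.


KL divergence for Poisson:
KL = l1*log(l1/l2) - l1 + l2.
l1 = 9, l2 = 5.
log(9/5) = 0.587787.
l1*log(l1/l2) = 9 * 0.587787 = 5.29008.
KL = 5.29008 - 9 + 5 = 1.2901

1.2901


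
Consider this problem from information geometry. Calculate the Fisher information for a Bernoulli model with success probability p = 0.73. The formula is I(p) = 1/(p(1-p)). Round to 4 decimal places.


For Bernoulli(p), Fisher information is I(p) = 1/(p*(1-p)).
p = 0.73, 1-p = 0.27.
p*(1-p) = 0.1971.
I(p) = 1/0.1971 = 5.0736

5.0736


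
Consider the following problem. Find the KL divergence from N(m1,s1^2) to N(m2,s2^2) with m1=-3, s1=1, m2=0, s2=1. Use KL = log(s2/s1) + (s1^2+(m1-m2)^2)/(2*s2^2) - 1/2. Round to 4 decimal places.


KL divergence between normal distributions:
KL = log(s2/s1) + (s1^2 + (m1-m2)^2)/(2*s2^2) - 1/2.
log(1/1) = 0.0.
(1^2 + (-3-0)^2)/(2*1^2) = (1 + 9)/2 = 5.0.
KL = 0.0 + 5.0 - 0.5 = 4.5000

4.5000


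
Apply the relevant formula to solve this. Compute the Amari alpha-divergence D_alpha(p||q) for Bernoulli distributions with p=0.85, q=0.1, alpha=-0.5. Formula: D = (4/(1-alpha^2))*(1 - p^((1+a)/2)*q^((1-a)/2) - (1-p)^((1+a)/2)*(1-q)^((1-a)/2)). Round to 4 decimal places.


Amari alpha-divergence:
D = (4/(1-alpha^2))*(1 - p^((1+a)/2)*q^((1-a)/2) - (1-p)^((1+a)/2)*(1-q)^((1-a)/2)).
alpha = -0.5, p = 0.85, q = 0.1.
e1 = (1+alpha)/2 = 0.25, e2 = (1-alpha)/2 = 0.75.
t1 = p^e1 * q^e2 = 0.85^0.25 * 0.1^0.75 = 0.170748.
t2 = (1-p)^e1 * (1-q)^e2 = 0.15^0.25 * 0.9^0.75 = 0.575049.
4/(1-alpha^2) = 5.333333.
D = 5.333333*(1 - 0.170748 - 0.575049) = 1.3558

1.3558


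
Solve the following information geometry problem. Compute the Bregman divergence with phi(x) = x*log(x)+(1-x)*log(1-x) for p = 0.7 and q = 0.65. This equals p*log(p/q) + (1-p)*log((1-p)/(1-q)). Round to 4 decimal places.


Bregman divergence with negative entropy generator:
D = p*log(p/q) + (1-p)*log((1-p)/(1-q)).
p = 0.7, q = 0.65.
p*log(p/q) = 0.7*log(0.7/0.65) = 0.051876.
(1-p)*log((1-p)/(1-q)) = 0.3*log(0.3/0.35) = -0.046245.
D = 0.051876 + -0.046245 = 0.0056

0.0056


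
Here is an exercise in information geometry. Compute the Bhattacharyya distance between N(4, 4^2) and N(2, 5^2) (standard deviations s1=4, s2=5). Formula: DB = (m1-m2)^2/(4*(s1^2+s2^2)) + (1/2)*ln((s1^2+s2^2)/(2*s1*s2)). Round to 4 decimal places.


Bhattacharyya distance between two Gaussians:
DB = (m1-m2)^2/(4*(s1^2+s2^2)) + (1/2)*ln((s1^2+s2^2)/(2*s1*s2)).
(m1-m2)^2 = (2)^2 = 4.
s1^2+s2^2 = 16 + 25 = 41.
term1 = 4/164 = 0.02439.
term2 = 0.5*ln(41/40.0) = 0.012346.
DB = 0.02439 + 0.012346 = 0.0367

0.0367


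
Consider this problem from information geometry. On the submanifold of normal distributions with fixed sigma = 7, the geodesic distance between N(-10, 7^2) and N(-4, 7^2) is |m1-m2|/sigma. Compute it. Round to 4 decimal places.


On the fixed-variance normal subfamily, geodesic distance = |m1-m2|/sigma.
|-10 - -4| = 6.
sigma = 7.
d = 6/7 = 0.8571

0.8571


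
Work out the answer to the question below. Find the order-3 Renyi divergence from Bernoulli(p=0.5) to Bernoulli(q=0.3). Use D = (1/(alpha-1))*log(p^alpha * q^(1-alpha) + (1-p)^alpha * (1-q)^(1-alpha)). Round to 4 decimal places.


Renyi divergence of order alpha between Bernoulli distributions:
D = (1/(alpha-1))*log(p^alpha * q^(1-alpha) + (1-p)^alpha * (1-q)^(1-alpha)).
alpha = 3, p = 0.5, q = 0.3.
p^alpha * q^(1-alpha) = 0.5^3 * 0.3^-2 = 1.388889.
(1-p)^alpha * (1-q)^(1-alpha) = 0.5^3 * 0.7^-2 = 0.255102.
sum = 1.388889 + 0.255102 = 1.643991.
D = (1/2)*log(1.643991) = 0.2486

0.2486


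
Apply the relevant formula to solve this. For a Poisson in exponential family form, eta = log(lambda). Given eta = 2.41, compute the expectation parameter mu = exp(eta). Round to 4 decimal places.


Expectation parameter for Poisson exponential family:
mu = exp(eta).
eta = 2.41.
mu = exp(2.41) = 11.1340

11.1340


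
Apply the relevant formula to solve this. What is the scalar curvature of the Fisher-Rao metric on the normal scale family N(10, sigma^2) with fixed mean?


This family has a single free parameter, so its statistical manifold
is 1-dimensional. The Riemann curvature tensor of any 1-dimensional
Riemannian manifold vanishes identically, so R = 0.

0


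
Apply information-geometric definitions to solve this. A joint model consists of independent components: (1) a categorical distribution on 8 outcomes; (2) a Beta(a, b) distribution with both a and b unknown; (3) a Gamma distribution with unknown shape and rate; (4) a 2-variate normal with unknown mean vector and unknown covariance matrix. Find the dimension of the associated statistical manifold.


The dimension of a statistical manifold equals the number of free
(independent) real parameters of the model. For a product of independent
blocks the parameter counts add.
- categorical on 8 outcomes (probabilities sum to 1): 8-1 = 7.
- Beta (a, b): 2.
- Gamma (shape, rate): 2.
- 2-variate normal: 2 (mean) + 2*3/2 = 3 (symmetric covariance) = 5.
Total = 7 + 2 + 2 + 5 = 16.
Dimension = 16

16


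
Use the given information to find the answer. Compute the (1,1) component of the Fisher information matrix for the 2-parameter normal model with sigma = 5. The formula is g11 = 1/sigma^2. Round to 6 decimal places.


For the 2-parameter normal family, the Fisher metric has:
  g11 = 1/sigma^2, g22 = 2/sigma^2.
sigma = 5, sigma^2 = 25.
g11 = 0.040000

0.040000


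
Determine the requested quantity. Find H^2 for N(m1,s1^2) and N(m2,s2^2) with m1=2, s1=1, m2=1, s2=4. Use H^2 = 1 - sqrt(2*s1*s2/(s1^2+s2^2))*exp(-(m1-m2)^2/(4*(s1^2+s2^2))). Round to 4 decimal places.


Squared Hellinger distance for Gaussians:
H^2 = 1 - sqrt(2*s1*s2/(s1^2+s2^2)) * exp(-(m1-m2)^2/(4*(s1^2+s2^2))).
s1^2 = 1, s2^2 = 16, s1^2+s2^2 = 17.
sqrt(2*1*4/(17)) = 0.685994.
(m1-m2)^2 = (1)^2 = 1.
exp(-1/(4*17)) = exp(-0.014706) = 0.985402.
H^2 = 1 - 0.685994*0.985402 = 0.3240

0.3240


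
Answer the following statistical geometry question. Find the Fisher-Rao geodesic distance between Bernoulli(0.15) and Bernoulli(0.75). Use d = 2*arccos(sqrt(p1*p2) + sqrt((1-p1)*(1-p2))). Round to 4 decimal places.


Geodesic distance on Bernoulli manifold:
d(p1,p2) = 2*arccos(sqrt(p1*p2) + sqrt((1-p1)*(1-p2))).
sqrt(p1*p2) = sqrt(0.15*0.75) = 0.33541.
sqrt((1-p1)*(1-p2)) = sqrt(0.85*0.25) = 0.460977.
arg = 0.33541 + 0.460977 = 0.796387.
d = 2*arccos(0.796387) = 1.2990

1.2990


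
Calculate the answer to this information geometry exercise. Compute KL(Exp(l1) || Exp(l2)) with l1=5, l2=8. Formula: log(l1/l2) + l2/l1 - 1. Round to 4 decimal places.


KL divergence for exponential family:
KL = log(l1/l2) + l2/l1 - 1.
log(5/8) = -0.470004.
8/5 = 1.6.
KL = -0.470004 + 1.6 - 1 = 0.1300

0.1300


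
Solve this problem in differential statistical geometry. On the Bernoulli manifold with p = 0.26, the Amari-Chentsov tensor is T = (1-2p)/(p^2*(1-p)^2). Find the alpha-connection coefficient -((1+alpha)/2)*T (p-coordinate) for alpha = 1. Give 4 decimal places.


Skewness (Amari-Chentsov) tensor: T = (1-2p)/(p^2*(1-p)^2).
p = 0.26, 1-2p = 0.48, p^2 = 0.0676, (1-p)^2 = 0.5476.
T = 0.48/(0.0676 * 0.5476) = 12.966749.
In the p-coordinate, Gamma^(alpha) = Gamma^(0) - (alpha/2)*T with Gamma^(0) = (1/2)*g'(p) = -T/2,
so Gamma^(alpha) = -((1+alpha)/2)*T.
alpha = 1, -(1+alpha)/2 = -1.0.
Gamma = -1.0 * 12.966749 = -12.9667

-12.9667


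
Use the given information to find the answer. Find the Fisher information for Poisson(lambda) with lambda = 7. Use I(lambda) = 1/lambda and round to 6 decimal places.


Fisher information for Poisson: I(lambda) = 1/lambda.
lambda = 7.
I(lambda) = 1/7 = 0.142857

0.142857


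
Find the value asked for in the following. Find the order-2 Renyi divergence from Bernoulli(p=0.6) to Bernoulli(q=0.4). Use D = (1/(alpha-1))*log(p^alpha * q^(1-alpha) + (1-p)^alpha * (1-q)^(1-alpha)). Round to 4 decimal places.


Renyi divergence of order alpha between Bernoulli distributions:
D = (1/(alpha-1))*log(p^alpha * q^(1-alpha) + (1-p)^alpha * (1-q)^(1-alpha)).
alpha = 2, p = 0.6, q = 0.4.
p^alpha * q^(1-alpha) = 0.6^2 * 0.4^-1 = 0.9.
(1-p)^alpha * (1-q)^(1-alpha) = 0.4^2 * 0.6^-1 = 0.266667.
sum = 0.9 + 0.266667 = 1.166667.
D = (1/1)*log(1.166667) = 0.1542

0.1542


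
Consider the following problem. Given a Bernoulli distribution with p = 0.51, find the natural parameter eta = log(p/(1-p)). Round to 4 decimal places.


Natural parameter for Bernoulli: eta = log(p/(1-p)).
p = 0.51, 1-p = 0.49.
p/(1-p) = 1.040816.
eta = log(1.040816) = 0.0400

0.0400


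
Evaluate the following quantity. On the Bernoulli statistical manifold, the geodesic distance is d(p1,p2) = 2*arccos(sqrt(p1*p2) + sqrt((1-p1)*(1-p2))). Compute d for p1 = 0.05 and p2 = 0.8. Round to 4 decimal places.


Geodesic distance on Bernoulli manifold:
d(p1,p2) = 2*arccos(sqrt(p1*p2) + sqrt((1-p1)*(1-p2))).
sqrt(p1*p2) = sqrt(0.05*0.8) = 0.2.
sqrt((1-p1)*(1-p2)) = sqrt(0.95*0.2) = 0.43589.
arg = 0.2 + 0.43589 = 0.63589.
d = 2*arccos(0.63589) = 1.7633

1.7633


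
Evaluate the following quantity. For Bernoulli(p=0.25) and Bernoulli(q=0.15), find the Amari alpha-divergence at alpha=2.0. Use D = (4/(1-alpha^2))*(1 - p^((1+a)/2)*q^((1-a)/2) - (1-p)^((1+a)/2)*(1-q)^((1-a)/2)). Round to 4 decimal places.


Amari alpha-divergence:
D = (4/(1-alpha^2))*(1 - p^((1+a)/2)*q^((1-a)/2) - (1-p)^((1+a)/2)*(1-q)^((1-a)/2)).
alpha = 2.0, p = 0.25, q = 0.15.
e1 = (1+alpha)/2 = 1.5, e2 = (1-alpha)/2 = -0.5.
t1 = p^e1 * q^e2 = 0.25^1.5 * 0.15^-0.5 = 0.322749.
t2 = (1-p)^e1 * (1-q)^e2 = 0.75^1.5 * 0.85^-0.5 = 0.704502.
4/(1-alpha^2) = -1.333333.
D = -1.333333*(1 - 0.322749 - 0.704502) = 0.0363

0.0363


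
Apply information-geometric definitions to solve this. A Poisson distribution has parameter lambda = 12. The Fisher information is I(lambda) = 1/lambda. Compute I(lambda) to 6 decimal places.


Fisher information for Poisson: I(lambda) = 1/lambda.
lambda = 12.
I(lambda) = 1/12 = 0.083333

0.083333


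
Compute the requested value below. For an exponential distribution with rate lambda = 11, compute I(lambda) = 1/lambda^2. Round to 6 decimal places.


Fisher information for exponential: I(lambda) = 1/lambda^2.
lambda = 11, lambda^2 = 121.
I = 1/121 = 0.008264

0.008264


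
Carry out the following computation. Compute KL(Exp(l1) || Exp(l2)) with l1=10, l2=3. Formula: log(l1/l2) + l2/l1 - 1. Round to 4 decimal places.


KL divergence for exponential family:
KL = log(l1/l2) + l2/l1 - 1.
log(10/3) = 1.203973.
3/10 = 0.3.
KL = 1.203973 + 0.3 - 1 = 0.5040

0.5040


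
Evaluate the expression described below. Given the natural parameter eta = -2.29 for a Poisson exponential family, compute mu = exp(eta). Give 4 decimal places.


Expectation parameter for Poisson exponential family:
mu = exp(eta).
eta = -2.29.
mu = exp(-2.29) = 0.1013

0.1013


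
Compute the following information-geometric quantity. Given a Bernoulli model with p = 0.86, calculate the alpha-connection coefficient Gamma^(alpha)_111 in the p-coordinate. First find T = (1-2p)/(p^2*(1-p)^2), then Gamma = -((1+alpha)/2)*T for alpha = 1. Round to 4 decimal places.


Skewness (Amari-Chentsov) tensor: T = (1-2p)/(p^2*(1-p)^2).
p = 0.86, 1-2p = -0.72, p^2 = 0.7396, (1-p)^2 = 0.0196.
T = -0.72/(0.7396 * 0.0196) = -49.668326.
In the p-coordinate, Gamma^(alpha) = Gamma^(0) - (alpha/2)*T with Gamma^(0) = (1/2)*g'(p) = -T/2,
so Gamma^(alpha) = -((1+alpha)/2)*T.
alpha = 1, -(1+alpha)/2 = -1.0.
Gamma = -1.0 * -49.668326 = 49.6683

49.6683


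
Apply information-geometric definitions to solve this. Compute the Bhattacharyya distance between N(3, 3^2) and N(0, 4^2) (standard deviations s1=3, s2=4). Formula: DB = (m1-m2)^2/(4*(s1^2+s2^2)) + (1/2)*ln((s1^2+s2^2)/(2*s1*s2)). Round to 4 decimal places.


Bhattacharyya distance between two Gaussians:
DB = (m1-m2)^2/(4*(s1^2+s2^2)) + (1/2)*ln((s1^2+s2^2)/(2*s1*s2)).
(m1-m2)^2 = (3)^2 = 9.
s1^2+s2^2 = 9 + 16 = 25.
term1 = 9/100 = 0.09.
term2 = 0.5*ln(25/24.0) = 0.020411.
DB = 0.09 + 0.020411 = 0.1104

0.1104


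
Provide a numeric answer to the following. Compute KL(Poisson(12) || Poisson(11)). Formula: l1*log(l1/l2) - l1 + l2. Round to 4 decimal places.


KL divergence for Poisson:
KL = l1*log(l1/l2) - l1 + l2.
l1 = 12, l2 = 11.
log(12/11) = 0.087011.
l1*log(l1/l2) = 12 * 0.087011 = 1.044137.
KL = 1.044137 - 12 + 11 = 0.0441

0.0441


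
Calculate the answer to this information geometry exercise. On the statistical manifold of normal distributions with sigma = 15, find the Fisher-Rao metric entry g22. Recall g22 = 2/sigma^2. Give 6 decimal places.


For the 2-parameter normal family, the Fisher metric has:
  g11 = 1/sigma^2, g22 = 2/sigma^2.
sigma = 15, sigma^2 = 225.
g22 = 0.008889

0.008889
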